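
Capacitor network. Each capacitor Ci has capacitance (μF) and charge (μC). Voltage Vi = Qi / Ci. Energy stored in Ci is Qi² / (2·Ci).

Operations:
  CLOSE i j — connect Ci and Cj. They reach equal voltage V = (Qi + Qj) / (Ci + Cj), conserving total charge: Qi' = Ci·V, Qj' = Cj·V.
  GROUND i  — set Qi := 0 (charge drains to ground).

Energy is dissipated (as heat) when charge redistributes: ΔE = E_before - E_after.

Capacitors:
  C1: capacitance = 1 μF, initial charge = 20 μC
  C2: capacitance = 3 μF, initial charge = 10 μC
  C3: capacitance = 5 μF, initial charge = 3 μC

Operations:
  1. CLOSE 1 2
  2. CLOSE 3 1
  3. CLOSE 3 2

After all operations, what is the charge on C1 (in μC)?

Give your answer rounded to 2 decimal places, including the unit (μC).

Answer: 1.75 μC

Derivation:
Initial: C1(1μF, Q=20μC, V=20.00V), C2(3μF, Q=10μC, V=3.33V), C3(5μF, Q=3μC, V=0.60V)
Op 1: CLOSE 1-2: Q_total=30.00, C_total=4.00, V=7.50; Q1=7.50, Q2=22.50; dissipated=104.167
Op 2: CLOSE 3-1: Q_total=10.50, C_total=6.00, V=1.75; Q3=8.75, Q1=1.75; dissipated=19.837
Op 3: CLOSE 3-2: Q_total=31.25, C_total=8.00, V=3.91; Q3=19.53, Q2=11.72; dissipated=30.996
Final charges: Q1=1.75, Q2=11.72, Q3=19.53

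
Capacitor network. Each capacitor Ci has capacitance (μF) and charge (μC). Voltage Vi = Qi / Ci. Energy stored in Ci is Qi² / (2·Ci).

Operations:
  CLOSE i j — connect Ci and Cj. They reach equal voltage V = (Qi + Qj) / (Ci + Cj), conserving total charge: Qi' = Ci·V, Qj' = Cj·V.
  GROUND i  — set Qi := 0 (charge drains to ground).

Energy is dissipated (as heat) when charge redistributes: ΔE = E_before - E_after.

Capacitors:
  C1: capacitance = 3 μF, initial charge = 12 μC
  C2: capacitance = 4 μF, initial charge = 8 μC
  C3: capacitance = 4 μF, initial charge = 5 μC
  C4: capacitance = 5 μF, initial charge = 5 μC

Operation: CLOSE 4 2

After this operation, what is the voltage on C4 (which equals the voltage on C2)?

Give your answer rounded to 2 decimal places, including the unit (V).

Answer: 1.44 V

Derivation:
Initial: C1(3μF, Q=12μC, V=4.00V), C2(4μF, Q=8μC, V=2.00V), C3(4μF, Q=5μC, V=1.25V), C4(5μF, Q=5μC, V=1.00V)
Op 1: CLOSE 4-2: Q_total=13.00, C_total=9.00, V=1.44; Q4=7.22, Q2=5.78; dissipated=1.111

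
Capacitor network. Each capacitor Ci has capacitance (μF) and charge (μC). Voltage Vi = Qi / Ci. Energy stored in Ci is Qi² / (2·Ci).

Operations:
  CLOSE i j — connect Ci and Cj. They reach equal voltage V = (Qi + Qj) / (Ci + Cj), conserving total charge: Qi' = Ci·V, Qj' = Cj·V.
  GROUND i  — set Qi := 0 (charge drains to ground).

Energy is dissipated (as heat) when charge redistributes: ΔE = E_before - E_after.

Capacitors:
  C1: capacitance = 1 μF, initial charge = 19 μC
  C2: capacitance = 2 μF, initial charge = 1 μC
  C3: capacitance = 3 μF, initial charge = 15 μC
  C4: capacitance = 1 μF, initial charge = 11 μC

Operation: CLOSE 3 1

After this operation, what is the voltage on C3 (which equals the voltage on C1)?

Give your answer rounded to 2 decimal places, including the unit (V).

Answer: 8.50 V

Derivation:
Initial: C1(1μF, Q=19μC, V=19.00V), C2(2μF, Q=1μC, V=0.50V), C3(3μF, Q=15μC, V=5.00V), C4(1μF, Q=11μC, V=11.00V)
Op 1: CLOSE 3-1: Q_total=34.00, C_total=4.00, V=8.50; Q3=25.50, Q1=8.50; dissipated=73.500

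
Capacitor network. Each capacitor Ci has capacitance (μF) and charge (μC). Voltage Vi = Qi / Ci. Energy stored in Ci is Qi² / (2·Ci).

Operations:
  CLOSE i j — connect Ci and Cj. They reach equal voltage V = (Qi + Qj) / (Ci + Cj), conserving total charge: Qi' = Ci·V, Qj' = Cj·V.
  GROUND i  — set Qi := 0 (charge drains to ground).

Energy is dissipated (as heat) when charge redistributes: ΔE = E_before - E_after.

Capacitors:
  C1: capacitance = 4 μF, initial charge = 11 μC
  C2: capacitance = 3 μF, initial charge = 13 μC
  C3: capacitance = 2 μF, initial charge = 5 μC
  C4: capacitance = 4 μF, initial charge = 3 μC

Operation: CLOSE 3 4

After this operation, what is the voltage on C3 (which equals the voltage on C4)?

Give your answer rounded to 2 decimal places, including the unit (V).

Initial: C1(4μF, Q=11μC, V=2.75V), C2(3μF, Q=13μC, V=4.33V), C3(2μF, Q=5μC, V=2.50V), C4(4μF, Q=3μC, V=0.75V)
Op 1: CLOSE 3-4: Q_total=8.00, C_total=6.00, V=1.33; Q3=2.67, Q4=5.33; dissipated=2.042

Answer: 1.33 V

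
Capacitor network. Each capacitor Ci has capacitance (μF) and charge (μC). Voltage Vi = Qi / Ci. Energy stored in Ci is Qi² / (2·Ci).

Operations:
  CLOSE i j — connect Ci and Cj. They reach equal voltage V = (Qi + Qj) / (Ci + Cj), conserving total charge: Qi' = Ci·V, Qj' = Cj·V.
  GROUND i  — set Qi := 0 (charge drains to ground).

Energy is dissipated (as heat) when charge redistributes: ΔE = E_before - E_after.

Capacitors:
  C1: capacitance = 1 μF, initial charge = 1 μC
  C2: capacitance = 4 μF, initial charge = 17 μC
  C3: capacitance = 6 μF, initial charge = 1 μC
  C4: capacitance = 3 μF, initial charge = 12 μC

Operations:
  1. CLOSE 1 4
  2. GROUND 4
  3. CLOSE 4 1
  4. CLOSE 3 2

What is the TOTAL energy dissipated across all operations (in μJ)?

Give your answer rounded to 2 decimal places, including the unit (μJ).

Initial: C1(1μF, Q=1μC, V=1.00V), C2(4μF, Q=17μC, V=4.25V), C3(6μF, Q=1μC, V=0.17V), C4(3μF, Q=12μC, V=4.00V)
Op 1: CLOSE 1-4: Q_total=13.00, C_total=4.00, V=3.25; Q1=3.25, Q4=9.75; dissipated=3.375
Op 2: GROUND 4: Q4=0; energy lost=15.844
Op 3: CLOSE 4-1: Q_total=3.25, C_total=4.00, V=0.81; Q4=2.44, Q1=0.81; dissipated=3.961
Op 4: CLOSE 3-2: Q_total=18.00, C_total=10.00, V=1.80; Q3=10.80, Q2=7.20; dissipated=20.008
Total dissipated: 43.188 μJ

Answer: 43.19 μJ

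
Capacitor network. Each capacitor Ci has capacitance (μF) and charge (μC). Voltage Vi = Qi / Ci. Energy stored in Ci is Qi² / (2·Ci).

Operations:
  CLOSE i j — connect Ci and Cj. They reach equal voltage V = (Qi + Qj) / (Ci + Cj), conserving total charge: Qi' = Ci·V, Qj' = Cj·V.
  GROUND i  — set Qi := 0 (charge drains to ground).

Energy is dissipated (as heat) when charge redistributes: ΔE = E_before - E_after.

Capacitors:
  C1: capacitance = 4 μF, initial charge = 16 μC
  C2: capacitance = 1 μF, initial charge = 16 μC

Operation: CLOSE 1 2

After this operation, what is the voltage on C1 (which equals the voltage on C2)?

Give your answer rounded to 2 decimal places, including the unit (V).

Answer: 6.40 V

Derivation:
Initial: C1(4μF, Q=16μC, V=4.00V), C2(1μF, Q=16μC, V=16.00V)
Op 1: CLOSE 1-2: Q_total=32.00, C_total=5.00, V=6.40; Q1=25.60, Q2=6.40; dissipated=57.600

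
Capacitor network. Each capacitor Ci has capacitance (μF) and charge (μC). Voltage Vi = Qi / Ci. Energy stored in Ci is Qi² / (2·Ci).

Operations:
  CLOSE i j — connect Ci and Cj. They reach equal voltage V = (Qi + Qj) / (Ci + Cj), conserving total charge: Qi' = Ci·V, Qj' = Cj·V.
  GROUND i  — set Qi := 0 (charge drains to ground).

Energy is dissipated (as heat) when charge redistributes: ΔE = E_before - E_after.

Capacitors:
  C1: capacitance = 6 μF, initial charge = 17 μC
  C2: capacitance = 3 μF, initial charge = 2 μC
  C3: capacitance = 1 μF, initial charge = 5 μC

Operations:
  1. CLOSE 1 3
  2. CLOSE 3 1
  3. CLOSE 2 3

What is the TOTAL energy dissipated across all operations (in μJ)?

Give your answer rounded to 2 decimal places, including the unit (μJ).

Initial: C1(6μF, Q=17μC, V=2.83V), C2(3μF, Q=2μC, V=0.67V), C3(1μF, Q=5μC, V=5.00V)
Op 1: CLOSE 1-3: Q_total=22.00, C_total=7.00, V=3.14; Q1=18.86, Q3=3.14; dissipated=2.012
Op 2: CLOSE 3-1: Q_total=22.00, C_total=7.00, V=3.14; Q3=3.14, Q1=18.86; dissipated=0.000
Op 3: CLOSE 2-3: Q_total=5.14, C_total=4.00, V=1.29; Q2=3.86, Q3=1.29; dissipated=2.299
Total dissipated: 4.311 μJ

Answer: 4.31 μJ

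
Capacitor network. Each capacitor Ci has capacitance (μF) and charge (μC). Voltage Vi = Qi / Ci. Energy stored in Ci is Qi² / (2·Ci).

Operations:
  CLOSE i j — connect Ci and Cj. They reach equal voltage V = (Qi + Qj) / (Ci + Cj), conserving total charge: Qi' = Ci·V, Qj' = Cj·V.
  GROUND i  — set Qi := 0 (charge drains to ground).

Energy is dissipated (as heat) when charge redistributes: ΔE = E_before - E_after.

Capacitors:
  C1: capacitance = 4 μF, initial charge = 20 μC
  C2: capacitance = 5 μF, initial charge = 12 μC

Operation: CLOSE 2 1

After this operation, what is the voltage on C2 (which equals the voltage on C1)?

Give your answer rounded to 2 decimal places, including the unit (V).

Answer: 3.56 V

Derivation:
Initial: C1(4μF, Q=20μC, V=5.00V), C2(5μF, Q=12μC, V=2.40V)
Op 1: CLOSE 2-1: Q_total=32.00, C_total=9.00, V=3.56; Q2=17.78, Q1=14.22; dissipated=7.511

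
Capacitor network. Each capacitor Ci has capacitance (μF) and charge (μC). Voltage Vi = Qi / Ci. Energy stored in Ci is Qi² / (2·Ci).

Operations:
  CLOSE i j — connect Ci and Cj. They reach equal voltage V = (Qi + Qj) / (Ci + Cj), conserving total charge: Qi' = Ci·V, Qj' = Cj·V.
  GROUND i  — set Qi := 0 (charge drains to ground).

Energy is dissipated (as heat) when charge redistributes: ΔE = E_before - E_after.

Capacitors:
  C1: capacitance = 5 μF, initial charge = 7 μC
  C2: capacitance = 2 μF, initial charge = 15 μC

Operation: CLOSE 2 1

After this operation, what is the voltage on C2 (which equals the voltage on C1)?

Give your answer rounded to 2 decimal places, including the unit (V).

Answer: 3.14 V

Derivation:
Initial: C1(5μF, Q=7μC, V=1.40V), C2(2μF, Q=15μC, V=7.50V)
Op 1: CLOSE 2-1: Q_total=22.00, C_total=7.00, V=3.14; Q2=6.29, Q1=15.71; dissipated=26.579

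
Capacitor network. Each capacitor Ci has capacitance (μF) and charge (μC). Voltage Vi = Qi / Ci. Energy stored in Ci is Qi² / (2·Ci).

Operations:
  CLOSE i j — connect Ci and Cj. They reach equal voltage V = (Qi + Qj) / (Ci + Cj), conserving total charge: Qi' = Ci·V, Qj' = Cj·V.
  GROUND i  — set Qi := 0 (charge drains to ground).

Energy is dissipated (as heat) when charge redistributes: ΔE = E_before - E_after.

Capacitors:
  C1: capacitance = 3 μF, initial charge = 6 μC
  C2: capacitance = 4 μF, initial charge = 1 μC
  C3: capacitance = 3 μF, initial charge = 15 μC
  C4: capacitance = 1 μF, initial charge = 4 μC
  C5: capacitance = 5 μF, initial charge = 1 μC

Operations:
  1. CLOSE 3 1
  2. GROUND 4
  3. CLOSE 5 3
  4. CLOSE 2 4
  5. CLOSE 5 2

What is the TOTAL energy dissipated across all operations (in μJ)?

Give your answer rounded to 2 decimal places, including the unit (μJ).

Initial: C1(3μF, Q=6μC, V=2.00V), C2(4μF, Q=1μC, V=0.25V), C3(3μF, Q=15μC, V=5.00V), C4(1μF, Q=4μC, V=4.00V), C5(5μF, Q=1μC, V=0.20V)
Op 1: CLOSE 3-1: Q_total=21.00, C_total=6.00, V=3.50; Q3=10.50, Q1=10.50; dissipated=6.750
Op 2: GROUND 4: Q4=0; energy lost=8.000
Op 3: CLOSE 5-3: Q_total=11.50, C_total=8.00, V=1.44; Q5=7.19, Q3=4.31; dissipated=10.209
Op 4: CLOSE 2-4: Q_total=1.00, C_total=5.00, V=0.20; Q2=0.80, Q4=0.20; dissipated=0.025
Op 5: CLOSE 5-2: Q_total=7.99, C_total=9.00, V=0.89; Q5=4.44, Q2=3.55; dissipated=1.702
Total dissipated: 26.686 μJ

Answer: 26.69 μJ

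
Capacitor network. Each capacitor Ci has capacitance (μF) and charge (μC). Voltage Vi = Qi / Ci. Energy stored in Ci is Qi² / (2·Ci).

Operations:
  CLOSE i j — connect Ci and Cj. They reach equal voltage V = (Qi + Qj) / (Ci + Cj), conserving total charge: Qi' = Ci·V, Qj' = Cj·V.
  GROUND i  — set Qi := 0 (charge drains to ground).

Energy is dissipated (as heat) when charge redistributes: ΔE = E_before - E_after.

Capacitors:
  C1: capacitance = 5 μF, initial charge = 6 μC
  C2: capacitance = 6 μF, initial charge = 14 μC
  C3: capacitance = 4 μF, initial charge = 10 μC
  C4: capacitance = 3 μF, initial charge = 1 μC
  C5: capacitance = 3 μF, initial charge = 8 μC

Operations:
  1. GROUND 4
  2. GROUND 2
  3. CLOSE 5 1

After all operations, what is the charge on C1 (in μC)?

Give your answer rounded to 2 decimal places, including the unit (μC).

Initial: C1(5μF, Q=6μC, V=1.20V), C2(6μF, Q=14μC, V=2.33V), C3(4μF, Q=10μC, V=2.50V), C4(3μF, Q=1μC, V=0.33V), C5(3μF, Q=8μC, V=2.67V)
Op 1: GROUND 4: Q4=0; energy lost=0.167
Op 2: GROUND 2: Q2=0; energy lost=16.333
Op 3: CLOSE 5-1: Q_total=14.00, C_total=8.00, V=1.75; Q5=5.25, Q1=8.75; dissipated=2.017
Final charges: Q1=8.75, Q2=0.00, Q3=10.00, Q4=0.00, Q5=5.25

Answer: 8.75 μC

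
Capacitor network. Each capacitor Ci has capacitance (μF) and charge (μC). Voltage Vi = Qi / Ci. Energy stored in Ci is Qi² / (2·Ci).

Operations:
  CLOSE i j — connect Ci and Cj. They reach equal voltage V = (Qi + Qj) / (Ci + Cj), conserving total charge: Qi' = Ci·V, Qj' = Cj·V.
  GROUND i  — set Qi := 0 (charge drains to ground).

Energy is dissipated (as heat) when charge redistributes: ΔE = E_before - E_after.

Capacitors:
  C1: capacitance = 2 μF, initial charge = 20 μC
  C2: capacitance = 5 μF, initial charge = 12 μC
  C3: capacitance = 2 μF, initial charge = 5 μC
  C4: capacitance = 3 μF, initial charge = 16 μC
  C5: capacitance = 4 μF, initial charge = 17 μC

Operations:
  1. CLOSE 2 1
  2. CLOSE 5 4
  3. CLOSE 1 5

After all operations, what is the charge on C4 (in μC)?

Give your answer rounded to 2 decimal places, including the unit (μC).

Initial: C1(2μF, Q=20μC, V=10.00V), C2(5μF, Q=12μC, V=2.40V), C3(2μF, Q=5μC, V=2.50V), C4(3μF, Q=16μC, V=5.33V), C5(4μF, Q=17μC, V=4.25V)
Op 1: CLOSE 2-1: Q_total=32.00, C_total=7.00, V=4.57; Q2=22.86, Q1=9.14; dissipated=41.257
Op 2: CLOSE 5-4: Q_total=33.00, C_total=7.00, V=4.71; Q5=18.86, Q4=14.14; dissipated=1.006
Op 3: CLOSE 1-5: Q_total=28.00, C_total=6.00, V=4.67; Q1=9.33, Q5=18.67; dissipated=0.014
Final charges: Q1=9.33, Q2=22.86, Q3=5.00, Q4=14.14, Q5=18.67

Answer: 14.14 μC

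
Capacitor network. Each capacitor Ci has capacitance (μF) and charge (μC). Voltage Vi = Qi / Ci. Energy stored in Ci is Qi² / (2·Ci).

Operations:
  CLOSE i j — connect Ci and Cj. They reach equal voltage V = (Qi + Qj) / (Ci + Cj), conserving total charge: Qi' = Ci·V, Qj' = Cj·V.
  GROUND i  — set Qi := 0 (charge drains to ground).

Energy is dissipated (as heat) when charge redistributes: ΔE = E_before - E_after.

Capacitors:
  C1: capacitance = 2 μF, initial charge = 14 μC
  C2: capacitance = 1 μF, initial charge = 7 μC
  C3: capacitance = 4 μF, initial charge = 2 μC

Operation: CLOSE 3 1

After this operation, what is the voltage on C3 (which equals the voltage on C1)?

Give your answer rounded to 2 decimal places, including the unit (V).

Answer: 2.67 V

Derivation:
Initial: C1(2μF, Q=14μC, V=7.00V), C2(1μF, Q=7μC, V=7.00V), C3(4μF, Q=2μC, V=0.50V)
Op 1: CLOSE 3-1: Q_total=16.00, C_total=6.00, V=2.67; Q3=10.67, Q1=5.33; dissipated=28.167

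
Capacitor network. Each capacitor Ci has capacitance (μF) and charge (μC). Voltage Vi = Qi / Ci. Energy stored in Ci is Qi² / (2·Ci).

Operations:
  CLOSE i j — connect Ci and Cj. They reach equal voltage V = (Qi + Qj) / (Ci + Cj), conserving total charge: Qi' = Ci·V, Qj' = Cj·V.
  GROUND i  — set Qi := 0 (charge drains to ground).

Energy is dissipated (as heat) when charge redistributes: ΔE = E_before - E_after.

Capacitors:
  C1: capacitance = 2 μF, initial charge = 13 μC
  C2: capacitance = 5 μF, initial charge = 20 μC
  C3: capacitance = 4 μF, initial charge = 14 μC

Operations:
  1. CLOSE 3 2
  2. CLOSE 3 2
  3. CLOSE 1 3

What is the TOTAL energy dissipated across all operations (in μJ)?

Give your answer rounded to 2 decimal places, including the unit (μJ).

Answer: 5.22 μJ

Derivation:
Initial: C1(2μF, Q=13μC, V=6.50V), C2(5μF, Q=20μC, V=4.00V), C3(4μF, Q=14μC, V=3.50V)
Op 1: CLOSE 3-2: Q_total=34.00, C_total=9.00, V=3.78; Q3=15.11, Q2=18.89; dissipated=0.278
Op 2: CLOSE 3-2: Q_total=34.00, C_total=9.00, V=3.78; Q3=15.11, Q2=18.89; dissipated=0.000
Op 3: CLOSE 1-3: Q_total=28.11, C_total=6.00, V=4.69; Q1=9.37, Q3=18.74; dissipated=4.940
Total dissipated: 5.218 μJ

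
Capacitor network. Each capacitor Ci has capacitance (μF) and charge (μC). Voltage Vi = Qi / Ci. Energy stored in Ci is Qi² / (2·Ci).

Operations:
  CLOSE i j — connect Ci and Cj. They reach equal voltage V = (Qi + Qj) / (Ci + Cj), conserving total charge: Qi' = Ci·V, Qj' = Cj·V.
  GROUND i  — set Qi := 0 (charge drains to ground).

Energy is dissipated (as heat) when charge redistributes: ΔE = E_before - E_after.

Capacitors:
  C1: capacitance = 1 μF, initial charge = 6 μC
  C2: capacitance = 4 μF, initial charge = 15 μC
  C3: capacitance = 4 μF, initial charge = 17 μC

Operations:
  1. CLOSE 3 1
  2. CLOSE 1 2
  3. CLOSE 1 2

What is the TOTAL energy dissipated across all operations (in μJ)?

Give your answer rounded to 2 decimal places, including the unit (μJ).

Initial: C1(1μF, Q=6μC, V=6.00V), C2(4μF, Q=15μC, V=3.75V), C3(4μF, Q=17μC, V=4.25V)
Op 1: CLOSE 3-1: Q_total=23.00, C_total=5.00, V=4.60; Q3=18.40, Q1=4.60; dissipated=1.225
Op 2: CLOSE 1-2: Q_total=19.60, C_total=5.00, V=3.92; Q1=3.92, Q2=15.68; dissipated=0.289
Op 3: CLOSE 1-2: Q_total=19.60, C_total=5.00, V=3.92; Q1=3.92, Q2=15.68; dissipated=0.000
Total dissipated: 1.514 μJ

Answer: 1.51 μJ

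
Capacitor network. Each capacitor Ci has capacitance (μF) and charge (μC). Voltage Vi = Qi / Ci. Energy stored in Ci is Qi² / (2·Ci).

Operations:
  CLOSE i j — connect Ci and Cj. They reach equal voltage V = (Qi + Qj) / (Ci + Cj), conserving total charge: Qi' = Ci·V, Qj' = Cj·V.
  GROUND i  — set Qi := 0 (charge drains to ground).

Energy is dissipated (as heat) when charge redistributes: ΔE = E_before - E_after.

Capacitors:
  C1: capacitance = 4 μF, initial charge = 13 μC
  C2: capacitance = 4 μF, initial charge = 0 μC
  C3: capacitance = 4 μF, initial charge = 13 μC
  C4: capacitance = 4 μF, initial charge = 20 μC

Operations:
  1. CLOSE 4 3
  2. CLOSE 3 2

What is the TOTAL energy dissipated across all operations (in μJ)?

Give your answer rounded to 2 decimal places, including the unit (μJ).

Answer: 20.08 μJ

Derivation:
Initial: C1(4μF, Q=13μC, V=3.25V), C2(4μF, Q=0μC, V=0.00V), C3(4μF, Q=13μC, V=3.25V), C4(4μF, Q=20μC, V=5.00V)
Op 1: CLOSE 4-3: Q_total=33.00, C_total=8.00, V=4.12; Q4=16.50, Q3=16.50; dissipated=3.062
Op 2: CLOSE 3-2: Q_total=16.50, C_total=8.00, V=2.06; Q3=8.25, Q2=8.25; dissipated=17.016
Total dissipated: 20.078 μJ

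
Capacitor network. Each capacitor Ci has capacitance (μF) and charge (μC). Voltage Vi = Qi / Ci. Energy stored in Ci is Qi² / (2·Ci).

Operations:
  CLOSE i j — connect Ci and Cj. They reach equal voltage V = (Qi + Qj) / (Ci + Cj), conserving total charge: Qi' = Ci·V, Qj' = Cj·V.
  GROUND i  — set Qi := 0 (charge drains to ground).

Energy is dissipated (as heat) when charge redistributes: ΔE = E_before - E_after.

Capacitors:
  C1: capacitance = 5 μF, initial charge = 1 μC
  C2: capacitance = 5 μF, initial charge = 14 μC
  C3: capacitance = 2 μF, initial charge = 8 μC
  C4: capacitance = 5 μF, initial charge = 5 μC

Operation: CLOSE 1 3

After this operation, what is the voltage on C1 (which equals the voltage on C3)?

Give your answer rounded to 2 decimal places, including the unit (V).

Initial: C1(5μF, Q=1μC, V=0.20V), C2(5μF, Q=14μC, V=2.80V), C3(2μF, Q=8μC, V=4.00V), C4(5μF, Q=5μC, V=1.00V)
Op 1: CLOSE 1-3: Q_total=9.00, C_total=7.00, V=1.29; Q1=6.43, Q3=2.57; dissipated=10.314

Answer: 1.29 V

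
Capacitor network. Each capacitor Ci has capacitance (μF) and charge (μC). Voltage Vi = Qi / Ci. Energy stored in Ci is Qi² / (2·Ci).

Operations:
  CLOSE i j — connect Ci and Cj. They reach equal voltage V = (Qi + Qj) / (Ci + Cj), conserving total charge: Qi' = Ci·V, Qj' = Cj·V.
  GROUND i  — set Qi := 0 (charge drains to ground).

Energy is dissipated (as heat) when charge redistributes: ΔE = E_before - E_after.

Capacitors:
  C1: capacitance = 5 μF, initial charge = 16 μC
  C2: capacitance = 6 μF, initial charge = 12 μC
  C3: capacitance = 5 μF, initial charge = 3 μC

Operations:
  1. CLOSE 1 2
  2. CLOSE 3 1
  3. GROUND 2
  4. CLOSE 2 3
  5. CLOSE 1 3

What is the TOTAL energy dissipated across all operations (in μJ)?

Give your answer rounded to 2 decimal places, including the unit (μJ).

Initial: C1(5μF, Q=16μC, V=3.20V), C2(6μF, Q=12μC, V=2.00V), C3(5μF, Q=3μC, V=0.60V)
Op 1: CLOSE 1-2: Q_total=28.00, C_total=11.00, V=2.55; Q1=12.73, Q2=15.27; dissipated=1.964
Op 2: CLOSE 3-1: Q_total=15.73, C_total=10.00, V=1.57; Q3=7.86, Q1=7.86; dissipated=4.731
Op 3: GROUND 2: Q2=0; energy lost=19.438
Op 4: CLOSE 2-3: Q_total=7.86, C_total=11.00, V=0.71; Q2=4.29, Q3=3.57; dissipated=3.373
Op 5: CLOSE 1-3: Q_total=11.44, C_total=10.00, V=1.14; Q1=5.72, Q3=5.72; dissipated=0.920
Total dissipated: 30.425 μJ

Answer: 30.43 μJ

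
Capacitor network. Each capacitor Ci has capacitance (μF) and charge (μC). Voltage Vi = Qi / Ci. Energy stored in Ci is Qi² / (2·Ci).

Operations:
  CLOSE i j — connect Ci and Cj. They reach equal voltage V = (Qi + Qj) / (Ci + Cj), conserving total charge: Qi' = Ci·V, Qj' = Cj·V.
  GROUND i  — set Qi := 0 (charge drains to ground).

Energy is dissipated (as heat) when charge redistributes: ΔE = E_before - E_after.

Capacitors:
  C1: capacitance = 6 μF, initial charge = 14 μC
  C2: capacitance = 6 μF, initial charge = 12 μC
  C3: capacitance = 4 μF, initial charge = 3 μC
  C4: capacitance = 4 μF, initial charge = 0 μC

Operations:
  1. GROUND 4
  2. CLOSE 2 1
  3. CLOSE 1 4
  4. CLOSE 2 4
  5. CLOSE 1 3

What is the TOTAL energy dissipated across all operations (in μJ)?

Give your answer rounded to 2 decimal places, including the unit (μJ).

Answer: 7.06 μJ

Derivation:
Initial: C1(6μF, Q=14μC, V=2.33V), C2(6μF, Q=12μC, V=2.00V), C3(4μF, Q=3μC, V=0.75V), C4(4μF, Q=0μC, V=0.00V)
Op 1: GROUND 4: Q4=0; energy lost=0.000
Op 2: CLOSE 2-1: Q_total=26.00, C_total=12.00, V=2.17; Q2=13.00, Q1=13.00; dissipated=0.167
Op 3: CLOSE 1-4: Q_total=13.00, C_total=10.00, V=1.30; Q1=7.80, Q4=5.20; dissipated=5.633
Op 4: CLOSE 2-4: Q_total=18.20, C_total=10.00, V=1.82; Q2=10.92, Q4=7.28; dissipated=0.901
Op 5: CLOSE 1-3: Q_total=10.80, C_total=10.00, V=1.08; Q1=6.48, Q3=4.32; dissipated=0.363
Total dissipated: 7.064 μJ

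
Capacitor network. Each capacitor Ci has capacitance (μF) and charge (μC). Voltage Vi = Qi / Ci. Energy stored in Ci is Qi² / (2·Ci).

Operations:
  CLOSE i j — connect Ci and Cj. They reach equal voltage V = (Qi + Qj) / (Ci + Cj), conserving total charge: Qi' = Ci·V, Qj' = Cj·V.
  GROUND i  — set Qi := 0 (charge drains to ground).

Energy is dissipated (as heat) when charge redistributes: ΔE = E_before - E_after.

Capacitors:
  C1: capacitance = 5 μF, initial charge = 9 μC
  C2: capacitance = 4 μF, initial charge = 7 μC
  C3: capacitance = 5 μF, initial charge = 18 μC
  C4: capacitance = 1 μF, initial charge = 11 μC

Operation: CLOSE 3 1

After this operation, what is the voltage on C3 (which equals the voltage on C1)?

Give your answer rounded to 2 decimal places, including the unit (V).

Answer: 2.70 V

Derivation:
Initial: C1(5μF, Q=9μC, V=1.80V), C2(4μF, Q=7μC, V=1.75V), C3(5μF, Q=18μC, V=3.60V), C4(1μF, Q=11μC, V=11.00V)
Op 1: CLOSE 3-1: Q_total=27.00, C_total=10.00, V=2.70; Q3=13.50, Q1=13.50; dissipated=4.050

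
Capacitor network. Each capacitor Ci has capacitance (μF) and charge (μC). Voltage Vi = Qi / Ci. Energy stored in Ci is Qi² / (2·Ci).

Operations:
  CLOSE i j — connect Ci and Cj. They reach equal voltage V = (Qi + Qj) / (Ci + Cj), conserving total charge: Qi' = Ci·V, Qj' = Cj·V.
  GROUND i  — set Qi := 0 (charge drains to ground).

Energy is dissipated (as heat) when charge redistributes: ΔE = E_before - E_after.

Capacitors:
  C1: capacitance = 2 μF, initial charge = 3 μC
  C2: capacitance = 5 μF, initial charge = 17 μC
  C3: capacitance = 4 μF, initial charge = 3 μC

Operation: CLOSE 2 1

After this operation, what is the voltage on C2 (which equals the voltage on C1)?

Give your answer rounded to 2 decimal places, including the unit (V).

Initial: C1(2μF, Q=3μC, V=1.50V), C2(5μF, Q=17μC, V=3.40V), C3(4μF, Q=3μC, V=0.75V)
Op 1: CLOSE 2-1: Q_total=20.00, C_total=7.00, V=2.86; Q2=14.29, Q1=5.71; dissipated=2.579

Answer: 2.86 V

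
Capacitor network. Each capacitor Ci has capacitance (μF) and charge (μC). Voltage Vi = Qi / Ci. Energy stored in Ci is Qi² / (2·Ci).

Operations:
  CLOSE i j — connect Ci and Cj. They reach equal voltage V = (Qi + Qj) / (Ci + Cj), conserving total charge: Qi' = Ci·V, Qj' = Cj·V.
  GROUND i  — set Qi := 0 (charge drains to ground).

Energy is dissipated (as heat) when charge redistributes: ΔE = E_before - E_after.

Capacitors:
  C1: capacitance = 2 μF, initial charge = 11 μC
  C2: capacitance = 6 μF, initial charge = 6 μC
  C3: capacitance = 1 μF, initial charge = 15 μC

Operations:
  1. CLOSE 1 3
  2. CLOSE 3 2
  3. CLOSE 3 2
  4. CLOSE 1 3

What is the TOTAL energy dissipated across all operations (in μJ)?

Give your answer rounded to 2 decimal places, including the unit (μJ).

Answer: 69.67 μJ

Derivation:
Initial: C1(2μF, Q=11μC, V=5.50V), C2(6μF, Q=6μC, V=1.00V), C3(1μF, Q=15μC, V=15.00V)
Op 1: CLOSE 1-3: Q_total=26.00, C_total=3.00, V=8.67; Q1=17.33, Q3=8.67; dissipated=30.083
Op 2: CLOSE 3-2: Q_total=14.67, C_total=7.00, V=2.10; Q3=2.10, Q2=12.57; dissipated=25.190
Op 3: CLOSE 3-2: Q_total=14.67, C_total=7.00, V=2.10; Q3=2.10, Q2=12.57; dissipated=0.000
Op 4: CLOSE 1-3: Q_total=19.43, C_total=3.00, V=6.48; Q1=12.95, Q3=6.48; dissipated=14.395
Total dissipated: 69.668 μJ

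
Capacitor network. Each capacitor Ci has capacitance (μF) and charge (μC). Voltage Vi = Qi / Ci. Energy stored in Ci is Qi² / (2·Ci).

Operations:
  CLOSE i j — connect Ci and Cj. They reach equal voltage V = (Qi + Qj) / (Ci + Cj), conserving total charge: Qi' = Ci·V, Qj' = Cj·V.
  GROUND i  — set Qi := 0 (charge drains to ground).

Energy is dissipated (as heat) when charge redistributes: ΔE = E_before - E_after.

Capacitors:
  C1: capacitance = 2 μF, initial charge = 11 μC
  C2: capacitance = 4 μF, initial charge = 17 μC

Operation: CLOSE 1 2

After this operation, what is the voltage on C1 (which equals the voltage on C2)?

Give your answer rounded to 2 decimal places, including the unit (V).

Answer: 4.67 V

Derivation:
Initial: C1(2μF, Q=11μC, V=5.50V), C2(4μF, Q=17μC, V=4.25V)
Op 1: CLOSE 1-2: Q_total=28.00, C_total=6.00, V=4.67; Q1=9.33, Q2=18.67; dissipated=1.042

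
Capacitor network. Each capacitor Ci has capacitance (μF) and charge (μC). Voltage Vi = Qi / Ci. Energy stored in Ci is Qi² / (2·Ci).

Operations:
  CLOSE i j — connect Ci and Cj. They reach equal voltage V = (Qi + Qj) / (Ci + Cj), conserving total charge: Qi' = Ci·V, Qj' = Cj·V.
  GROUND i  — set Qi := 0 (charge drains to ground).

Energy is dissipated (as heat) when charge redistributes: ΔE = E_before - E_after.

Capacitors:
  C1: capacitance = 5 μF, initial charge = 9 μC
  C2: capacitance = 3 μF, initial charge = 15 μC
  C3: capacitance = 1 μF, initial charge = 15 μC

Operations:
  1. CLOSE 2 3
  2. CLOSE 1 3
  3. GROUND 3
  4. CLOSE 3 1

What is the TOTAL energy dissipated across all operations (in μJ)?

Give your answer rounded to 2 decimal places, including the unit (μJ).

Initial: C1(5μF, Q=9μC, V=1.80V), C2(3μF, Q=15μC, V=5.00V), C3(1μF, Q=15μC, V=15.00V)
Op 1: CLOSE 2-3: Q_total=30.00, C_total=4.00, V=7.50; Q2=22.50, Q3=7.50; dissipated=37.500
Op 2: CLOSE 1-3: Q_total=16.50, C_total=6.00, V=2.75; Q1=13.75, Q3=2.75; dissipated=13.537
Op 3: GROUND 3: Q3=0; energy lost=3.781
Op 4: CLOSE 3-1: Q_total=13.75, C_total=6.00, V=2.29; Q3=2.29, Q1=11.46; dissipated=3.151
Total dissipated: 57.970 μJ

Answer: 57.97 μJ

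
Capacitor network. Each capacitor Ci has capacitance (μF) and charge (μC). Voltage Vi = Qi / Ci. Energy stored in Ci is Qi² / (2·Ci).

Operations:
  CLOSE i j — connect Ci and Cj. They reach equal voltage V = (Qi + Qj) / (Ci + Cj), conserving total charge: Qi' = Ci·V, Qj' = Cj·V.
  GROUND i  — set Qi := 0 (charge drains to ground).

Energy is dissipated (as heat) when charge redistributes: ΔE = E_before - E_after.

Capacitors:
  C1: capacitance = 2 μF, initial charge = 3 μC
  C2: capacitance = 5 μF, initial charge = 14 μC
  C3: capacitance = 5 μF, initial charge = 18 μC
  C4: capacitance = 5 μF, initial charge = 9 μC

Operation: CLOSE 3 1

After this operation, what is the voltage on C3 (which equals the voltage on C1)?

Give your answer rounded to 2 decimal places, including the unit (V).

Answer: 3.00 V

Derivation:
Initial: C1(2μF, Q=3μC, V=1.50V), C2(5μF, Q=14μC, V=2.80V), C3(5μF, Q=18μC, V=3.60V), C4(5μF, Q=9μC, V=1.80V)
Op 1: CLOSE 3-1: Q_total=21.00, C_total=7.00, V=3.00; Q3=15.00, Q1=6.00; dissipated=3.150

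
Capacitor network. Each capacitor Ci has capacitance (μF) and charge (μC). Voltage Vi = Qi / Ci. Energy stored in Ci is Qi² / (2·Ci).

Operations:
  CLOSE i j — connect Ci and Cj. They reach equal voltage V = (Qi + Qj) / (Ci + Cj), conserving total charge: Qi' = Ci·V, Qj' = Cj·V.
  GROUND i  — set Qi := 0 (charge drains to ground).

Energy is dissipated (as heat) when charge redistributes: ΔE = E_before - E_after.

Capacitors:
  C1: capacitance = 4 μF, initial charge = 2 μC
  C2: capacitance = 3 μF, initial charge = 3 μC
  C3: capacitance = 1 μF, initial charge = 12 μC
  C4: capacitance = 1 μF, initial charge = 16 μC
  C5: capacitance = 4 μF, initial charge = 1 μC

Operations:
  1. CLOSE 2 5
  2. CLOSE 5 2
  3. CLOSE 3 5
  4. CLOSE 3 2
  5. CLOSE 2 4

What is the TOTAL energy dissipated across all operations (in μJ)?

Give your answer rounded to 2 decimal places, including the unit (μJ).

Answer: 137.46 μJ

Derivation:
Initial: C1(4μF, Q=2μC, V=0.50V), C2(3μF, Q=3μC, V=1.00V), C3(1μF, Q=12μC, V=12.00V), C4(1μF, Q=16μC, V=16.00V), C5(4μF, Q=1μC, V=0.25V)
Op 1: CLOSE 2-5: Q_total=4.00, C_total=7.00, V=0.57; Q2=1.71, Q5=2.29; dissipated=0.482
Op 2: CLOSE 5-2: Q_total=4.00, C_total=7.00, V=0.57; Q5=2.29, Q2=1.71; dissipated=0.000
Op 3: CLOSE 3-5: Q_total=14.29, C_total=5.00, V=2.86; Q3=2.86, Q5=11.43; dissipated=52.245
Op 4: CLOSE 3-2: Q_total=4.57, C_total=4.00, V=1.14; Q3=1.14, Q2=3.43; dissipated=1.959
Op 5: CLOSE 2-4: Q_total=19.43, C_total=4.00, V=4.86; Q2=14.57, Q4=4.86; dissipated=82.776
Total dissipated: 137.462 μJ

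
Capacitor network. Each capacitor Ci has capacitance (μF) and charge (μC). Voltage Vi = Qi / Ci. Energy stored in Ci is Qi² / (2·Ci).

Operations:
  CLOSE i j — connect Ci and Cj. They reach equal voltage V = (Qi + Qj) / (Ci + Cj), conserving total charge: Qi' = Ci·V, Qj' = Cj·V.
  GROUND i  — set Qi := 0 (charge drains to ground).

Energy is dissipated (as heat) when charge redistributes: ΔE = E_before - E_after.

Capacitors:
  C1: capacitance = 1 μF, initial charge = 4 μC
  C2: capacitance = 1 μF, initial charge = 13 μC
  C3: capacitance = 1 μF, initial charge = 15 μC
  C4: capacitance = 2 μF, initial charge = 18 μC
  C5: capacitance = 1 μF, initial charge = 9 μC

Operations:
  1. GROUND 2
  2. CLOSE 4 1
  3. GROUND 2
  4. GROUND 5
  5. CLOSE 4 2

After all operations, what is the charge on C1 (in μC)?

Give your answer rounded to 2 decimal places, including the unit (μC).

Initial: C1(1μF, Q=4μC, V=4.00V), C2(1μF, Q=13μC, V=13.00V), C3(1μF, Q=15μC, V=15.00V), C4(2μF, Q=18μC, V=9.00V), C5(1μF, Q=9μC, V=9.00V)
Op 1: GROUND 2: Q2=0; energy lost=84.500
Op 2: CLOSE 4-1: Q_total=22.00, C_total=3.00, V=7.33; Q4=14.67, Q1=7.33; dissipated=8.333
Op 3: GROUND 2: Q2=0; energy lost=0.000
Op 4: GROUND 5: Q5=0; energy lost=40.500
Op 5: CLOSE 4-2: Q_total=14.67, C_total=3.00, V=4.89; Q4=9.78, Q2=4.89; dissipated=17.926
Final charges: Q1=7.33, Q2=4.89, Q3=15.00, Q4=9.78, Q5=0.00

Answer: 7.33 μC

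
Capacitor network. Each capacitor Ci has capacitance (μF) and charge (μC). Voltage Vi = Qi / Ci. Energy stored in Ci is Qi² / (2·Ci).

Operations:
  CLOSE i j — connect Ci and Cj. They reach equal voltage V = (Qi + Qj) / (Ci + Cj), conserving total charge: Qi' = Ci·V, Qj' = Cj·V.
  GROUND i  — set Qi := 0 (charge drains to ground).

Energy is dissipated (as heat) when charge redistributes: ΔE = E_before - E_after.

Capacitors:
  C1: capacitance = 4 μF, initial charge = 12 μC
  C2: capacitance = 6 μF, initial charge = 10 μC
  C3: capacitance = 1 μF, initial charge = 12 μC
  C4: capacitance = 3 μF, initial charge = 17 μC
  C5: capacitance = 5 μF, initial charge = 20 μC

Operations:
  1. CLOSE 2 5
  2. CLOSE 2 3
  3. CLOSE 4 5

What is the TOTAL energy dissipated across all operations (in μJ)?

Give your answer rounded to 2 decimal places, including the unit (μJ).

Answer: 52.37 μJ

Derivation:
Initial: C1(4μF, Q=12μC, V=3.00V), C2(6μF, Q=10μC, V=1.67V), C3(1μF, Q=12μC, V=12.00V), C4(3μF, Q=17μC, V=5.67V), C5(5μF, Q=20μC, V=4.00V)
Op 1: CLOSE 2-5: Q_total=30.00, C_total=11.00, V=2.73; Q2=16.36, Q5=13.64; dissipated=7.424
Op 2: CLOSE 2-3: Q_total=28.36, C_total=7.00, V=4.05; Q2=24.31, Q3=4.05; dissipated=36.850
Op 3: CLOSE 4-5: Q_total=30.64, C_total=8.00, V=3.83; Q4=11.49, Q5=19.15; dissipated=8.100
Total dissipated: 52.374 μJ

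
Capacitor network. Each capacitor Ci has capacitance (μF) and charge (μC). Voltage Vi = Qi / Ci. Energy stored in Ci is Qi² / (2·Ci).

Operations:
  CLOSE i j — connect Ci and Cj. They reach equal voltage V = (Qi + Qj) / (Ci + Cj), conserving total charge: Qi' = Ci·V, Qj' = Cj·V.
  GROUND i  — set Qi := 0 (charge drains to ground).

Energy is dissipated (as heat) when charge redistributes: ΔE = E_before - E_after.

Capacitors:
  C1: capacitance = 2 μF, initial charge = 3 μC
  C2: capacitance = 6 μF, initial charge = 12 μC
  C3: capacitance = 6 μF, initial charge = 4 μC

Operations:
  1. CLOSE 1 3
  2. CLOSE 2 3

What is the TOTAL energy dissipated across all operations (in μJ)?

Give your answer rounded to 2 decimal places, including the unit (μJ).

Initial: C1(2μF, Q=3μC, V=1.50V), C2(6μF, Q=12μC, V=2.00V), C3(6μF, Q=4μC, V=0.67V)
Op 1: CLOSE 1-3: Q_total=7.00, C_total=8.00, V=0.88; Q1=1.75, Q3=5.25; dissipated=0.521
Op 2: CLOSE 2-3: Q_total=17.25, C_total=12.00, V=1.44; Q2=8.62, Q3=8.62; dissipated=1.898
Total dissipated: 2.419 μJ

Answer: 2.42 μJ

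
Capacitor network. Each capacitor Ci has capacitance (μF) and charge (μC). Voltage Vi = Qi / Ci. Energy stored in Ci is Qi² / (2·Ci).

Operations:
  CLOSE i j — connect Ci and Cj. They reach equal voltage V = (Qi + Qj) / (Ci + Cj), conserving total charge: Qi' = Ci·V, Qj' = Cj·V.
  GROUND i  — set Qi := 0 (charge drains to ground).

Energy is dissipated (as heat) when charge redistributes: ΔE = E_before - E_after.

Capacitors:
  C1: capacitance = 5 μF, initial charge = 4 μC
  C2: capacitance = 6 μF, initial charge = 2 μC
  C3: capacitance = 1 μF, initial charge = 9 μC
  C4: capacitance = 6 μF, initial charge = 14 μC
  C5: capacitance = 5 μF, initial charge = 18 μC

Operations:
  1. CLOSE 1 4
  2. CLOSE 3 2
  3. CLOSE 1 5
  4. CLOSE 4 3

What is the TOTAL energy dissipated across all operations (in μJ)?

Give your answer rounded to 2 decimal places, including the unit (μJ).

Answer: 40.22 μJ

Derivation:
Initial: C1(5μF, Q=4μC, V=0.80V), C2(6μF, Q=2μC, V=0.33V), C3(1μF, Q=9μC, V=9.00V), C4(6μF, Q=14μC, V=2.33V), C5(5μF, Q=18μC, V=3.60V)
Op 1: CLOSE 1-4: Q_total=18.00, C_total=11.00, V=1.64; Q1=8.18, Q4=9.82; dissipated=3.206
Op 2: CLOSE 3-2: Q_total=11.00, C_total=7.00, V=1.57; Q3=1.57, Q2=9.43; dissipated=32.190
Op 3: CLOSE 1-5: Q_total=26.18, C_total=10.00, V=2.62; Q1=13.09, Q5=13.09; dissipated=4.820
Op 4: CLOSE 4-3: Q_total=11.39, C_total=7.00, V=1.63; Q4=9.76, Q3=1.63; dissipated=0.002
Total dissipated: 40.218 μJ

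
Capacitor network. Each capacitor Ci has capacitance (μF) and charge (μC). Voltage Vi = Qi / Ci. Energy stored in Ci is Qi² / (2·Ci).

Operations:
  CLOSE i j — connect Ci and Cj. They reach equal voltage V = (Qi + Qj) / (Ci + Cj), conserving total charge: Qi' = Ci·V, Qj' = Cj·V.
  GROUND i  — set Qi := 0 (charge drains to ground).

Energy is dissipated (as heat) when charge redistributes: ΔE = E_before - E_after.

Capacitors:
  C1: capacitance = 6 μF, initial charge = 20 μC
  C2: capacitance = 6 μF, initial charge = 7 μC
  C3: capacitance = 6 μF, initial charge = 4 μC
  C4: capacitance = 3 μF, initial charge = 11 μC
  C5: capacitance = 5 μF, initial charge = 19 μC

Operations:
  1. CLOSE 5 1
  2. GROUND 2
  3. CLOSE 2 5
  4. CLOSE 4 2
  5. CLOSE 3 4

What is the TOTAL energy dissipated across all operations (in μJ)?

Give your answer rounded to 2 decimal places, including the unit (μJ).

Answer: 28.40 μJ

Derivation:
Initial: C1(6μF, Q=20μC, V=3.33V), C2(6μF, Q=7μC, V=1.17V), C3(6μF, Q=4μC, V=0.67V), C4(3μF, Q=11μC, V=3.67V), C5(5μF, Q=19μC, V=3.80V)
Op 1: CLOSE 5-1: Q_total=39.00, C_total=11.00, V=3.55; Q5=17.73, Q1=21.27; dissipated=0.297
Op 2: GROUND 2: Q2=0; energy lost=4.083
Op 3: CLOSE 2-5: Q_total=17.73, C_total=11.00, V=1.61; Q2=9.67, Q5=8.06; dissipated=17.141
Op 4: CLOSE 4-2: Q_total=20.67, C_total=9.00, V=2.30; Q4=6.89, Q2=13.78; dissipated=4.223
Op 5: CLOSE 3-4: Q_total=10.89, C_total=9.00, V=1.21; Q3=7.26, Q4=3.63; dissipated=2.657
Total dissipated: 28.402 μJ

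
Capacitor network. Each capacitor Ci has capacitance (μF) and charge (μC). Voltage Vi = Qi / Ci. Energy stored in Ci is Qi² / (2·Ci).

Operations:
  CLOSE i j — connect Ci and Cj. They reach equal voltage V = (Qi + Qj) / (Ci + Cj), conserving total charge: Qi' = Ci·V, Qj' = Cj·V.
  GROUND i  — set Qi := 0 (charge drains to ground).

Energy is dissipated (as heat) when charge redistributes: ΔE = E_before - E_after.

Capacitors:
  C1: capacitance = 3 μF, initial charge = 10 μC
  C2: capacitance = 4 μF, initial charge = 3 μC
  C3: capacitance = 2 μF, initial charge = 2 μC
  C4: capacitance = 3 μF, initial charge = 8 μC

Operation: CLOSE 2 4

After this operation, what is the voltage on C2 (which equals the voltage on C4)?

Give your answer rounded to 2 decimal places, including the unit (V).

Answer: 1.57 V

Derivation:
Initial: C1(3μF, Q=10μC, V=3.33V), C2(4μF, Q=3μC, V=0.75V), C3(2μF, Q=2μC, V=1.00V), C4(3μF, Q=8μC, V=2.67V)
Op 1: CLOSE 2-4: Q_total=11.00, C_total=7.00, V=1.57; Q2=6.29, Q4=4.71; dissipated=3.149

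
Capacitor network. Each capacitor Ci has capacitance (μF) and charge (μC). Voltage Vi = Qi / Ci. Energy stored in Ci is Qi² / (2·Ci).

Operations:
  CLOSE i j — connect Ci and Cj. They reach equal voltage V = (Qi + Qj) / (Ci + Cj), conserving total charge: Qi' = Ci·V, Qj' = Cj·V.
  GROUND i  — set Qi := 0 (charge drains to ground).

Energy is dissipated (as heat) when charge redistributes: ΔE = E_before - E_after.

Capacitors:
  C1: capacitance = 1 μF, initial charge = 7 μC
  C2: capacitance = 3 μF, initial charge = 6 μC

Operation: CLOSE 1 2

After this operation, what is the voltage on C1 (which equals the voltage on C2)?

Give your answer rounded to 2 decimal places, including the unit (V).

Initial: C1(1μF, Q=7μC, V=7.00V), C2(3μF, Q=6μC, V=2.00V)
Op 1: CLOSE 1-2: Q_total=13.00, C_total=4.00, V=3.25; Q1=3.25, Q2=9.75; dissipated=9.375

Answer: 3.25 V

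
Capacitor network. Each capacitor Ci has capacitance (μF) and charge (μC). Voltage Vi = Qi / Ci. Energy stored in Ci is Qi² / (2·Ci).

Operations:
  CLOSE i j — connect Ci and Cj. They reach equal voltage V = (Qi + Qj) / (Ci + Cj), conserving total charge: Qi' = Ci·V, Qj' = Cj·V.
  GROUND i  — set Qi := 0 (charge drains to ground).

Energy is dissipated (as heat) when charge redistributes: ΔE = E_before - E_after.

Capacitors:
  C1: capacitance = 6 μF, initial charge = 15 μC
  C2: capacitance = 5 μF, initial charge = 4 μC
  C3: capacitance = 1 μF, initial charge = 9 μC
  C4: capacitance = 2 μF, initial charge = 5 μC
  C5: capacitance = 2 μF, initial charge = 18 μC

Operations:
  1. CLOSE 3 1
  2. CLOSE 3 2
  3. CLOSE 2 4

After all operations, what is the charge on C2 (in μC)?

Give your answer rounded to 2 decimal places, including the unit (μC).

Answer: 7.99 μC

Derivation:
Initial: C1(6μF, Q=15μC, V=2.50V), C2(5μF, Q=4μC, V=0.80V), C3(1μF, Q=9μC, V=9.00V), C4(2μF, Q=5μC, V=2.50V), C5(2μF, Q=18μC, V=9.00V)
Op 1: CLOSE 3-1: Q_total=24.00, C_total=7.00, V=3.43; Q3=3.43, Q1=20.57; dissipated=18.107
Op 2: CLOSE 3-2: Q_total=7.43, C_total=6.00, V=1.24; Q3=1.24, Q2=6.19; dissipated=2.879
Op 3: CLOSE 2-4: Q_total=11.19, C_total=7.00, V=1.60; Q2=7.99, Q4=3.20; dissipated=1.137
Final charges: Q1=20.57, Q2=7.99, Q3=1.24, Q4=3.20, Q5=18.00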